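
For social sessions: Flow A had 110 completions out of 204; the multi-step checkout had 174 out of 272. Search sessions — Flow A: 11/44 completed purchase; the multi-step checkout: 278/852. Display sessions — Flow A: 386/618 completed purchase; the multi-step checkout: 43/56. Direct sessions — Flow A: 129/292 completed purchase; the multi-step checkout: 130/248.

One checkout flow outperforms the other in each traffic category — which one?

Social: Flow A 110/204 = 53.9%, the multi-step checkout 174/272 = 64.0% → the multi-step checkout
Search: Flow A 11/44 = 25.0%, the multi-step checkout 278/852 = 32.6% → the multi-step checkout
Display: Flow A 386/618 = 62.5%, the multi-step checkout 43/56 = 76.8% → the multi-step checkout
Direct: Flow A 129/292 = 44.2%, the multi-step checkout 130/248 = 52.4% → the multi-step checkout
The multi-step checkout has the higher rate in all 4 groups.

the multi-step checkout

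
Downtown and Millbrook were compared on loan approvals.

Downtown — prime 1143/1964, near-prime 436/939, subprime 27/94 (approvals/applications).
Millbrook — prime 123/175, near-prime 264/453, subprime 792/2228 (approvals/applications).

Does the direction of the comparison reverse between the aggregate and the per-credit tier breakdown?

Prime: Downtown 1143/1964 = 58.2%, Millbrook 123/175 = 70.3% → Millbrook
Near-prime: Downtown 436/939 = 46.4%, Millbrook 264/453 = 58.3% → Millbrook
Subprime: Downtown 27/94 = 28.7%, Millbrook 792/2228 = 35.5% → Millbrook
Overall: Downtown 1606/2997 = 53.6%, Millbrook 1179/2856 = 41.3% → Downtown
Millbrook wins each credit group but Downtown wins overall — the comparison reverses. Millbrook's applications skew toward subprime, which has a lower base rate.

Yes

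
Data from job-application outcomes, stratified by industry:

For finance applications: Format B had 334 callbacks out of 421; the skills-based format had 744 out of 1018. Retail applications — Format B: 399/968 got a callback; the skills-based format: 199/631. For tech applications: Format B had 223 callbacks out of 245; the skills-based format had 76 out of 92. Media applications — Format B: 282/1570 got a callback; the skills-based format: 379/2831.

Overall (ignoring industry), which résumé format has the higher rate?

Format B

Finance: Format B 334/421 = 79.3%, the skills-based format 744/1018 = 73.1% → Format B
Retail: Format B 399/968 = 41.2%, the skills-based format 199/631 = 31.5% → Format B
Tech: Format B 223/245 = 91.0%, the skills-based format 76/92 = 82.6% → Format B
Media: Format B 282/1570 = 18.0%, the skills-based format 379/2831 = 13.4% → Format B
Overall: Format B 1238/3204 = 38.6%, the skills-based format 1398/4572 = 30.6% → Format B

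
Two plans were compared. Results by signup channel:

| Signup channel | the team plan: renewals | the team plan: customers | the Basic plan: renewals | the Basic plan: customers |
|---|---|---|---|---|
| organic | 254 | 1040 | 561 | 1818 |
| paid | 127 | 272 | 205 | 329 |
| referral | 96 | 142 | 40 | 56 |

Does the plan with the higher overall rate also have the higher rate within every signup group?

Yes

Organic: the team plan 254/1040 = 24.4%, the Basic plan 561/1818 = 30.9% → the Basic plan
Paid: the team plan 127/272 = 46.7%, the Basic plan 205/329 = 62.3% → the Basic plan
Referral: the team plan 96/142 = 67.6%, the Basic plan 40/56 = 71.4% → the Basic plan
Overall: the team plan 477/1454 = 32.8%, the Basic plan 806/2203 = 36.6% → the Basic plan
The Basic plan wins overall and in every signup group — no reversal.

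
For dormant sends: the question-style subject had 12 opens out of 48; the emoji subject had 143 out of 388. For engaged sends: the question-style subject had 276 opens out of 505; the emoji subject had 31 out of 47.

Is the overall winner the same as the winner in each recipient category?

No

Dormant: the question-style subject 12/48 = 25.0%, the emoji subject 143/388 = 36.9% → the emoji subject
Engaged: the question-style subject 276/505 = 54.7%, the emoji subject 31/47 = 66.0% → the emoji subject
Overall: the question-style subject 288/553 = 52.1%, the emoji subject 174/435 = 40.0% → the question-style subject
The emoji subject wins each recipient group but the question-style subject wins overall — the comparison reverses. The emoji subject's sends skew toward dormant, which has a lower base rate.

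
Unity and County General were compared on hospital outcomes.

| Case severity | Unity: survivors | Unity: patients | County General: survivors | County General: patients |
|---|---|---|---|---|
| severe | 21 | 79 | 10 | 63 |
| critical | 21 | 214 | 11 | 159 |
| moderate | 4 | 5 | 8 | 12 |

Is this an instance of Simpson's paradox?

Severe: Unity 21/79 = 26.6%, County General 10/63 = 15.9% → Unity
Critical: Unity 21/214 = 9.8%, County General 11/159 = 6.9% → Unity
Moderate: Unity 4/5 = 80.0%, County General 8/12 = 66.7% → Unity
Overall: Unity 46/298 = 15.4%, County General 29/234 = 12.4% → Unity
Unity wins overall and in every case group — no reversal.

No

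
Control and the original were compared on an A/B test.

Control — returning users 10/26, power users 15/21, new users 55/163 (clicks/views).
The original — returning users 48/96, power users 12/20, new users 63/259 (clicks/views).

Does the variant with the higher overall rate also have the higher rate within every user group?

No

Returning users: Control 10/26 = 38.5%, the original 48/96 = 50.0% → the original
Power users: Control 15/21 = 71.4%, the original 12/20 = 60.0% → Control
New users: Control 55/163 = 33.7%, the original 63/259 = 24.3% → Control
Overall: Control 80/210 = 38.1%, the original 123/375 = 32.8% → Control
Neither sweeps: Control wins 2 of 3 groups, the original wins 1. Control wins overall but not every group — no Simpson reversal.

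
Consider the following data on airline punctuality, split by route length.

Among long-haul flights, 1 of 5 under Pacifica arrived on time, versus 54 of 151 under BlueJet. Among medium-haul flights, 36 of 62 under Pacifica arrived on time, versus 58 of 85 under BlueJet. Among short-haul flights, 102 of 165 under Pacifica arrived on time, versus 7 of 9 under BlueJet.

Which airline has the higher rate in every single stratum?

BlueJet

Long-haul: Pacifica 1/5 = 20.0%, BlueJet 54/151 = 35.8% → BlueJet
Medium-haul: Pacifica 36/62 = 58.1%, BlueJet 58/85 = 68.2% → BlueJet
Short-haul: Pacifica 102/165 = 61.8%, BlueJet 7/9 = 77.8% → BlueJet
BlueJet has the higher rate in all 3 groups.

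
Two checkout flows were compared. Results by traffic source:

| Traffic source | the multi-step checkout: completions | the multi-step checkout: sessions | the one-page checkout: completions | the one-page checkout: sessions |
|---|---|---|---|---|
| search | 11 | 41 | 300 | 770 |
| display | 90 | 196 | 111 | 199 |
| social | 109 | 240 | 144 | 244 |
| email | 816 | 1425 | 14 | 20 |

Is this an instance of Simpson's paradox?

Yes

Search: the multi-step checkout 11/41 = 26.8%, the one-page checkout 300/770 = 39.0% → the one-page checkout
Display: the multi-step checkout 90/196 = 45.9%, the one-page checkout 111/199 = 55.8% → the one-page checkout
Social: the multi-step checkout 109/240 = 45.4%, the one-page checkout 144/244 = 59.0% → the one-page checkout
Email: the multi-step checkout 816/1425 = 57.3%, the one-page checkout 14/20 = 70.0% → the one-page checkout
Overall: the multi-step checkout 1026/1902 = 53.9%, the one-page checkout 569/1233 = 46.1% → the multi-step checkout
The one-page checkout wins each traffic group but the multi-step checkout wins overall — the comparison reverses. The one-page checkout's sessions skew toward search, which has a lower base rate.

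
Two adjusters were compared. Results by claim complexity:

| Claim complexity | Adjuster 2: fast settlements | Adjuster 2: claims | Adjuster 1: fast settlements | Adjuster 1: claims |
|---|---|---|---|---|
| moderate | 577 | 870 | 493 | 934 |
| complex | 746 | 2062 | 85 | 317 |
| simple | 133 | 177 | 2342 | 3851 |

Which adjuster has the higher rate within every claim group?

Adjuster 2

Moderate: Adjuster 2 577/870 = 66.3%, Adjuster 1 493/934 = 52.8% → Adjuster 2
Complex: Adjuster 2 746/2062 = 36.2%, Adjuster 1 85/317 = 26.8% → Adjuster 2
Simple: Adjuster 2 133/177 = 75.1%, Adjuster 1 2342/3851 = 60.8% → Adjuster 2
Adjuster 2 has the higher rate in all 3 groups.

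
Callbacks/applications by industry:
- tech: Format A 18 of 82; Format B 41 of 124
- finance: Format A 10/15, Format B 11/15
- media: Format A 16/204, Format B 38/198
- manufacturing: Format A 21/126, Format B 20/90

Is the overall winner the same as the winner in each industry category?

Yes

Tech: Format A 18/82 = 22.0%, Format B 41/124 = 33.1% → Format B
Finance: Format A 10/15 = 66.7%, Format B 11/15 = 73.3% → Format B
Media: Format A 16/204 = 7.8%, Format B 38/198 = 19.2% → Format B
Manufacturing: Format A 21/126 = 16.7%, Format B 20/90 = 22.2% → Format B
Overall: Format A 65/427 = 15.2%, Format B 110/427 = 25.8% → Format B
Format B wins overall and in every industry group — no reversal.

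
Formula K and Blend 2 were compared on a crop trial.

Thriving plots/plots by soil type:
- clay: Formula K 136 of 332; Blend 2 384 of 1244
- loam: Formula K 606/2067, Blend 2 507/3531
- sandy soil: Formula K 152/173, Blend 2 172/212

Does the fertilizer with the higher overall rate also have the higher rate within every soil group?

Yes

Clay: Formula K 136/332 = 41.0%, Blend 2 384/1244 = 30.9% → Formula K
Loam: Formula K 606/2067 = 29.3%, Blend 2 507/3531 = 14.4% → Formula K
Sandy soil: Formula K 152/173 = 87.9%, Blend 2 172/212 = 81.1% → Formula K
Overall: Formula K 894/2572 = 34.8%, Blend 2 1063/4987 = 21.3% → Formula K
Formula K wins overall and in every soil group — no reversal.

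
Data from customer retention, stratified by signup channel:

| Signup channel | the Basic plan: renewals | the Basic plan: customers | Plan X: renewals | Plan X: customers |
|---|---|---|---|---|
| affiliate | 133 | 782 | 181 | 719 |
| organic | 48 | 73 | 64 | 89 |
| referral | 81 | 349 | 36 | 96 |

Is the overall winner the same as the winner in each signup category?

Yes

Affiliate: the Basic plan 133/782 = 17.0%, Plan X 181/719 = 25.2% → Plan X
Organic: the Basic plan 48/73 = 65.8%, Plan X 64/89 = 71.9% → Plan X
Referral: the Basic plan 81/349 = 23.2%, Plan X 36/96 = 37.5% → Plan X
Overall: the Basic plan 262/1204 = 21.8%, Plan X 281/904 = 31.1% → Plan X
Plan X wins overall and in every signup group — no reversal.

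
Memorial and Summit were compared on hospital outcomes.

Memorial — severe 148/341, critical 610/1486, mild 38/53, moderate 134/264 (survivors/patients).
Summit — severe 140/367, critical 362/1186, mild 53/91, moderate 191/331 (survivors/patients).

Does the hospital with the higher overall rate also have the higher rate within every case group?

Severe: Memorial 148/341 = 43.4%, Summit 140/367 = 38.1% → Memorial
Critical: Memorial 610/1486 = 41.0%, Summit 362/1186 = 30.5% → Memorial
Mild: Memorial 38/53 = 71.7%, Summit 53/91 = 58.2% → Memorial
Moderate: Memorial 134/264 = 50.8%, Summit 191/331 = 57.7% → Summit
Overall: Memorial 930/2144 = 43.4%, Summit 746/1975 = 37.8% → Memorial
Neither sweeps: Memorial wins 3 of 4 groups, Summit wins 1. Memorial wins overall but not every group — no Simpson reversal.

No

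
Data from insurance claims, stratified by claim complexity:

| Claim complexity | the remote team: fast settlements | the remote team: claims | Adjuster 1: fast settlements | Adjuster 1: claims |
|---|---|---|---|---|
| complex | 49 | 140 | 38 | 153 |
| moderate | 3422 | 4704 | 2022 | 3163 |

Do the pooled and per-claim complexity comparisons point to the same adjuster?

Complex: the remote team 49/140 = 35.0%, Adjuster 1 38/153 = 24.8% → the remote team
Moderate: the remote team 3422/4704 = 72.7%, Adjuster 1 2022/3163 = 63.9% → the remote team
Overall: the remote team 3471/4844 = 71.7%, Adjuster 1 2060/3316 = 62.1% → the remote team
The remote team wins overall and in every claim group — no reversal.

Yes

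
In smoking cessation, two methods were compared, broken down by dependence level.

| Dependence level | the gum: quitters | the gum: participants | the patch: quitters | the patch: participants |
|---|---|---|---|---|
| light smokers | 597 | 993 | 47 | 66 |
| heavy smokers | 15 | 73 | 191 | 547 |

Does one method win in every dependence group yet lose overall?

Yes

Light smokers: the gum 597/993 = 60.1%, the patch 47/66 = 71.2% → the patch
Heavy smokers: the gum 15/73 = 20.5%, the patch 191/547 = 34.9% → the patch
Overall: the gum 612/1066 = 57.4%, the patch 238/613 = 38.8% → the gum
The patch wins each dependence group but the gum wins overall — the comparison reverses. The patch's participants skew toward heavy smokers, which has a lower base rate.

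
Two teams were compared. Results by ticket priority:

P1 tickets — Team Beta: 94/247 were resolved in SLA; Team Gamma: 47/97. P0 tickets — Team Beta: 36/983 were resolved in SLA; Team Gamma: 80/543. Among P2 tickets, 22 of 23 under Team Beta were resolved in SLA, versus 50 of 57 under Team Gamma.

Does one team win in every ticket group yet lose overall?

P1: Team Beta 94/247 = 38.1%, Team Gamma 47/97 = 48.5% → Team Gamma
P0: Team Beta 36/983 = 3.7%, Team Gamma 80/543 = 14.7% → Team Gamma
P2: Team Beta 22/23 = 95.7%, Team Gamma 50/57 = 87.7% → Team Beta
Overall: Team Beta 152/1253 = 12.1%, Team Gamma 177/697 = 25.4% → Team Gamma
Neither sweeps: Team Beta wins 1 of 3 groups, Team Gamma wins 2. Team Gamma wins overall but not every group — no Simpson reversal.

No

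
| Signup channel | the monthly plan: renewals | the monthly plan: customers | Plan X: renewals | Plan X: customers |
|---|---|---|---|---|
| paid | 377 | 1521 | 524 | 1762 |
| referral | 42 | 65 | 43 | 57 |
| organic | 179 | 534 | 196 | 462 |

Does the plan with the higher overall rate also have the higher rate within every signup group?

Paid: the monthly plan 377/1521 = 24.8%, Plan X 524/1762 = 29.7% → Plan X
Referral: the monthly plan 42/65 = 64.6%, Plan X 43/57 = 75.4% → Plan X
Organic: the monthly plan 179/534 = 33.5%, Plan X 196/462 = 42.4% → Plan X
Overall: the monthly plan 598/2120 = 28.2%, Plan X 763/2281 = 33.5% → Plan X
Plan X wins overall and in every signup group — no reversal.

Yes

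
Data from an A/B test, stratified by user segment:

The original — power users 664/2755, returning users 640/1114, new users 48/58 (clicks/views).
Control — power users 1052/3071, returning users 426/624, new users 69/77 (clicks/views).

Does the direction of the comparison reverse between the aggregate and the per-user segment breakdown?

No

Power users: the original 664/2755 = 24.1%, Control 1052/3071 = 34.3% → Control
Returning users: the original 640/1114 = 57.5%, Control 426/624 = 68.3% → Control
New users: the original 48/58 = 82.8%, Control 69/77 = 89.6% → Control
Overall: the original 1352/3927 = 34.4%, Control 1547/3772 = 41.0% → Control
Control wins overall and in every user group — no reversal.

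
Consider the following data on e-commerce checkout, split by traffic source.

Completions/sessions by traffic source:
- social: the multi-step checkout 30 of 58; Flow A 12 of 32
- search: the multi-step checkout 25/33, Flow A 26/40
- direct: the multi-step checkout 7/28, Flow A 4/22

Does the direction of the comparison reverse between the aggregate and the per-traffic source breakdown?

Social: the multi-step checkout 30/58 = 51.7%, Flow A 12/32 = 37.5% → the multi-step checkout
Search: the multi-step checkout 25/33 = 75.8%, Flow A 26/40 = 65.0% → the multi-step checkout
Direct: the multi-step checkout 7/28 = 25.0%, Flow A 4/22 = 18.2% → the multi-step checkout
Overall: the multi-step checkout 62/119 = 52.1%, Flow A 42/94 = 44.7% → the multi-step checkout
The multi-step checkout wins overall and in every traffic group — no reversal.

No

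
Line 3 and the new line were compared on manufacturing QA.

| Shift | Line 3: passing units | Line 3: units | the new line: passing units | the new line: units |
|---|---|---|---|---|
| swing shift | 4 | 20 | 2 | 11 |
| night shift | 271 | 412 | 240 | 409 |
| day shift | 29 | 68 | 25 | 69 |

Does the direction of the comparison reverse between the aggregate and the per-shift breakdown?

Swing shift: Line 3 4/20 = 20.0%, the new line 2/11 = 18.2% → Line 3
Night shift: Line 3 271/412 = 65.8%, the new line 240/409 = 58.7% → Line 3
Day shift: Line 3 29/68 = 42.6%, the new line 25/69 = 36.2% → Line 3
Overall: Line 3 304/500 = 60.8%, the new line 267/489 = 54.6% → Line 3
Line 3 wins overall and in every shift group — no reversal.

No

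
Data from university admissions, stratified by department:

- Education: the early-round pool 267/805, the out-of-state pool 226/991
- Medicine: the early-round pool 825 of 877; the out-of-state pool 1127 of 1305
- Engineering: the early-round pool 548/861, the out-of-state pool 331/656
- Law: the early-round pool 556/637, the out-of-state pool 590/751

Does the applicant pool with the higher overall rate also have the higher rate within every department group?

Yes

Education: the early-round pool 267/805 = 33.2%, the out-of-state pool 226/991 = 22.8% → the early-round pool
Medicine: the early-round pool 825/877 = 94.1%, the out-of-state pool 1127/1305 = 86.4% → the early-round pool
Engineering: the early-round pool 548/861 = 63.6%, the out-of-state pool 331/656 = 50.5% → the early-round pool
Law: the early-round pool 556/637 = 87.3%, the out-of-state pool 590/751 = 78.6% → the early-round pool
Overall: the early-round pool 2196/3180 = 69.1%, the out-of-state pool 2274/3703 = 61.4% → the early-round pool
The early-round pool wins overall and in every department group — no reversal.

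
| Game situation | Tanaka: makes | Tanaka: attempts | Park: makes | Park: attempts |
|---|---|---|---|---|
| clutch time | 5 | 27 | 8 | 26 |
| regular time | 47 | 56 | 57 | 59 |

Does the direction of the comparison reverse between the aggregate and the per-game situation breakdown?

No

Clutch time: Tanaka 5/27 = 18.5%, Park 8/26 = 30.8% → Park
Regular time: Tanaka 47/56 = 83.9%, Park 57/59 = 96.6% → Park
Overall: Tanaka 52/83 = 62.7%, Park 65/85 = 76.5% → Park
Park wins overall and in every game group — no reversal.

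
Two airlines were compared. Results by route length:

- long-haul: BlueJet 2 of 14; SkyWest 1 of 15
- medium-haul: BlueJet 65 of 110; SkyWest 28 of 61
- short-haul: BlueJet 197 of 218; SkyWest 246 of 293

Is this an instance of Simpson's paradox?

Long-haul: BlueJet 2/14 = 14.3%, SkyWest 1/15 = 6.7% → BlueJet
Medium-haul: BlueJet 65/110 = 59.1%, SkyWest 28/61 = 45.9% → BlueJet
Short-haul: BlueJet 197/218 = 90.4%, SkyWest 246/293 = 84.0% → BlueJet
Overall: BlueJet 264/342 = 77.2%, SkyWest 275/369 = 74.5% → BlueJet
BlueJet wins overall and in every route group — no reversal.

No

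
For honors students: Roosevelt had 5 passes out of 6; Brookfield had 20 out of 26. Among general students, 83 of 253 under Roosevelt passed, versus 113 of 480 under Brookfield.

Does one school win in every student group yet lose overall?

Honors: Roosevelt 5/6 = 83.3%, Brookfield 20/26 = 76.9% → Roosevelt
General: Roosevelt 83/253 = 32.8%, Brookfield 113/480 = 23.5% → Roosevelt
Overall: Roosevelt 88/259 = 34.0%, Brookfield 133/506 = 26.3% → Roosevelt
Roosevelt wins overall and in every student group — no reversal.

No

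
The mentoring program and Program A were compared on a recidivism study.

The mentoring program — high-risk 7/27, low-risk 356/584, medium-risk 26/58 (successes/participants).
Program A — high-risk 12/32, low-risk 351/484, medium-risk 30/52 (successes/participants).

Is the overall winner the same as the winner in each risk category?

Yes

High-risk: the mentoring program 7/27 = 25.9%, Program A 12/32 = 37.5% → Program A
Low-risk: the mentoring program 356/584 = 61.0%, Program A 351/484 = 72.5% → Program A
Medium-risk: the mentoring program 26/58 = 44.8%, Program A 30/52 = 57.7% → Program A
Overall: the mentoring program 389/669 = 58.1%, Program A 393/568 = 69.2% → Program A
Program A wins overall and in every risk group — no reversal.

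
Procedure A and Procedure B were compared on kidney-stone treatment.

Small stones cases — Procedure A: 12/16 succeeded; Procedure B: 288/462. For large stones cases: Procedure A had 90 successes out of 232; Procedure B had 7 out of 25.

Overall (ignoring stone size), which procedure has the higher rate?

Procedure B

Small stones: Procedure A 12/16 = 75.0%, Procedure B 288/462 = 62.3% → Procedure A
Large stones: Procedure A 90/232 = 38.8%, Procedure B 7/25 = 28.0% → Procedure A
Overall: Procedure A 102/248 = 41.1%, Procedure B 295/487 = 60.6% → Procedure B
(Procedure A wins every stone group but Procedure B wins overall — Procedure A's cases skew toward the low-rate large stones group.)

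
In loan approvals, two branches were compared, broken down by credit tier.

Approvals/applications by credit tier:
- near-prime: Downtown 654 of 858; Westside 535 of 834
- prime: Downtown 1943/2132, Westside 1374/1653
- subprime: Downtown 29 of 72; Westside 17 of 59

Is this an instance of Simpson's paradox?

Near-prime: Downtown 654/858 = 76.2%, Westside 535/834 = 64.1% → Downtown
Prime: Downtown 1943/2132 = 91.1%, Westside 1374/1653 = 83.1% → Downtown
Subprime: Downtown 29/72 = 40.3%, Westside 17/59 = 28.8% → Downtown
Overall: Downtown 2626/3062 = 85.8%, Westside 1926/2546 = 75.6% → Downtown
Downtown wins overall and in every credit group — no reversal.

No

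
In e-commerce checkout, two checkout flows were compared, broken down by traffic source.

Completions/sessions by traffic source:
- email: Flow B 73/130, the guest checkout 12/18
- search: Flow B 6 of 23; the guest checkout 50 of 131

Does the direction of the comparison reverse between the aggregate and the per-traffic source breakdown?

Yes

Email: Flow B 73/130 = 56.2%, the guest checkout 12/18 = 66.7% → the guest checkout
Search: Flow B 6/23 = 26.1%, the guest checkout 50/131 = 38.2% → the guest checkout
Overall: Flow B 79/153 = 51.6%, the guest checkout 62/149 = 41.6% → Flow B
The guest checkout wins each traffic group but Flow B wins overall — the comparison reverses. The guest checkout's sessions skew toward search, which has a lower base rate.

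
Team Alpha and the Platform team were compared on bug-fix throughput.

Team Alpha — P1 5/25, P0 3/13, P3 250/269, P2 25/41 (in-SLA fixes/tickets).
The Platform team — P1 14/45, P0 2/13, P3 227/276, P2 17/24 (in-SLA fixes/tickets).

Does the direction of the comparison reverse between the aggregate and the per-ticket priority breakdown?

No

P1: Team Alpha 5/25 = 20.0%, the Platform team 14/45 = 31.1% → the Platform team
P0: Team Alpha 3/13 = 23.1%, the Platform team 2/13 = 15.4% → Team Alpha
P3: Team Alpha 250/269 = 92.9%, the Platform team 227/276 = 82.2% → Team Alpha
P2: Team Alpha 25/41 = 61.0%, the Platform team 17/24 = 70.8% → the Platform team
Overall: Team Alpha 283/348 = 81.3%, the Platform team 260/358 = 72.6% → Team Alpha
Neither sweeps: Team Alpha wins 2 of 4 groups, the Platform team wins 2. Team Alpha wins overall but not every group — no Simpson reversal.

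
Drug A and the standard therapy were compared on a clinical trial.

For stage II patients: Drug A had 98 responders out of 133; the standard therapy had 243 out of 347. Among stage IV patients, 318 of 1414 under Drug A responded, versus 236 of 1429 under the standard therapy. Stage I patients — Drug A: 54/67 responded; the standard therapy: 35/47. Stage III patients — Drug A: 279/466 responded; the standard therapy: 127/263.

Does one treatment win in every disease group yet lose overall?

No

Stage II: Drug A 98/133 = 73.7%, the standard therapy 243/347 = 70.0% → Drug A
Stage IV: Drug A 318/1414 = 22.5%, the standard therapy 236/1429 = 16.5% → Drug A
Stage I: Drug A 54/67 = 80.6%, the standard therapy 35/47 = 74.5% → Drug A
Stage III: Drug A 279/466 = 59.9%, the standard therapy 127/263 = 48.3% → Drug A
Overall: Drug A 749/2080 = 36.0%, the standard therapy 641/2086 = 30.7% → Drug A
Drug A wins overall and in every disease group — no reversal.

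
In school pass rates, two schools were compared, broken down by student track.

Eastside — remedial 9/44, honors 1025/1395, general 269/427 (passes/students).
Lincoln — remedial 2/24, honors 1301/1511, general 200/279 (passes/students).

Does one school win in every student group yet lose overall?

No

Remedial: Eastside 9/44 = 20.5%, Lincoln 2/24 = 8.3% → Eastside
Honors: Eastside 1025/1395 = 73.5%, Lincoln 1301/1511 = 86.1% → Lincoln
General: Eastside 269/427 = 63.0%, Lincoln 200/279 = 71.7% → Lincoln
Overall: Eastside 1303/1866 = 69.8%, Lincoln 1503/1814 = 82.9% → Lincoln
Neither sweeps: Eastside wins 1 of 3 groups, Lincoln wins 2. Lincoln wins overall but not every group — no Simpson reversal.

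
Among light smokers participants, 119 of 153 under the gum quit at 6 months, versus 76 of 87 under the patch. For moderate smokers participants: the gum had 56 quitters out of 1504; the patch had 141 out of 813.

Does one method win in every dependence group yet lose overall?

Light smokers: the gum 119/153 = 77.8%, the patch 76/87 = 87.4% → the patch
Moderate smokers: the gum 56/1504 = 3.7%, the patch 141/813 = 17.3% → the patch
Overall: the gum 175/1657 = 10.6%, the patch 217/900 = 24.1% → the patch
The patch wins overall and in every dependence group — no reversal.

No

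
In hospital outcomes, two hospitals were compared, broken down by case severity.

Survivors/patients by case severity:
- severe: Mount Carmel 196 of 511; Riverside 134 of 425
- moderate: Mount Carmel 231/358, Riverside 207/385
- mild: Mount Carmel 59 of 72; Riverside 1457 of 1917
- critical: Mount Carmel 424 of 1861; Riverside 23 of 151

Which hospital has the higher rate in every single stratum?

Mount Carmel

Severe: Mount Carmel 196/511 = 38.4%, Riverside 134/425 = 31.5% → Mount Carmel
Moderate: Mount Carmel 231/358 = 64.5%, Riverside 207/385 = 53.8% → Mount Carmel
Mild: Mount Carmel 59/72 = 81.9%, Riverside 1457/1917 = 76.0% → Mount Carmel
Critical: Mount Carmel 424/1861 = 22.8%, Riverside 23/151 = 15.2% → Mount Carmel
Mount Carmel has the higher rate in all 4 groups.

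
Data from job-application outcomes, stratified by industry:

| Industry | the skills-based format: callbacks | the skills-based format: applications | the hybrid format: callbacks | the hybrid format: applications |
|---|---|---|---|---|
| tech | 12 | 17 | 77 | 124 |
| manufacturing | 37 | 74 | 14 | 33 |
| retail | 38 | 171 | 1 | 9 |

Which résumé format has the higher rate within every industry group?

the skills-based format

Tech: the skills-based format 12/17 = 70.6%, the hybrid format 77/124 = 62.1% → the skills-based format
Manufacturing: the skills-based format 37/74 = 50.0%, the hybrid format 14/33 = 42.4% → the skills-based format
Retail: the skills-based format 38/171 = 22.2%, the hybrid format 1/9 = 11.1% → the skills-based format
The skills-based format has the higher rate in all 3 groups.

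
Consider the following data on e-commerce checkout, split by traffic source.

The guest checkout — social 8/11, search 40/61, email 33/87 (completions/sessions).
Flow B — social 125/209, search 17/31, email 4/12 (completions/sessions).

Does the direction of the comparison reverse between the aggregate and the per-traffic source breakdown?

Yes

Social: the guest checkout 8/11 = 72.7%, Flow B 125/209 = 59.8% → the guest checkout
Search: the guest checkout 40/61 = 65.6%, Flow B 17/31 = 54.8% → the guest checkout
Email: the guest checkout 33/87 = 37.9%, Flow B 4/12 = 33.3% → the guest checkout
Overall: the guest checkout 81/159 = 50.9%, Flow B 146/252 = 57.9% → Flow B
The guest checkout wins each traffic group but Flow B wins overall — the comparison reverses. The guest checkout's sessions skew toward email, which has a lower base rate.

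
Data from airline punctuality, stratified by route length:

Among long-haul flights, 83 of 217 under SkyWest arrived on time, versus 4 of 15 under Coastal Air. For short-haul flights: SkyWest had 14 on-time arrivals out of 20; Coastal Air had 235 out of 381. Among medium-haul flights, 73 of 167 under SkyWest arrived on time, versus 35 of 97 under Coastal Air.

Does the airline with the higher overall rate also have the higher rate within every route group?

No

Long-haul: SkyWest 83/217 = 38.2%, Coastal Air 4/15 = 26.7% → SkyWest
Short-haul: SkyWest 14/20 = 70.0%, Coastal Air 235/381 = 61.7% → SkyWest
Medium-haul: SkyWest 73/167 = 43.7%, Coastal Air 35/97 = 36.1% → SkyWest
Overall: SkyWest 170/404 = 42.1%, Coastal Air 274/493 = 55.6% → Coastal Air
SkyWest wins each route group but Coastal Air wins overall — the comparison reverses. SkyWest's flights skew toward long-haul, which has a lower base rate.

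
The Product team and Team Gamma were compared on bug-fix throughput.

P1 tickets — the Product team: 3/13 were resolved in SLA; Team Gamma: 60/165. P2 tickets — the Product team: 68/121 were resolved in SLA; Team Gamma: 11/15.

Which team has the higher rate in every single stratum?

P1: the Product team 3/13 = 23.1%, Team Gamma 60/165 = 36.4% → Team Gamma
P2: the Product team 68/121 = 56.2%, Team Gamma 11/15 = 73.3% → Team Gamma
Team Gamma has the higher rate in both groups.

Team Gamma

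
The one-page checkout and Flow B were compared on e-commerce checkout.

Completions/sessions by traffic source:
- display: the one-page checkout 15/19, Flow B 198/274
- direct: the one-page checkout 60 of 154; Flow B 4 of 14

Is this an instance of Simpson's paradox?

Display: the one-page checkout 15/19 = 78.9%, Flow B 198/274 = 72.3% → the one-page checkout
Direct: the one-page checkout 60/154 = 39.0%, Flow B 4/14 = 28.6% → the one-page checkout
Overall: the one-page checkout 75/173 = 43.4%, Flow B 202/288 = 70.1% → Flow B
The one-page checkout wins each traffic group but Flow B wins overall — the comparison reverses. The one-page checkout's sessions skew toward direct, which has a lower base rate.

Yes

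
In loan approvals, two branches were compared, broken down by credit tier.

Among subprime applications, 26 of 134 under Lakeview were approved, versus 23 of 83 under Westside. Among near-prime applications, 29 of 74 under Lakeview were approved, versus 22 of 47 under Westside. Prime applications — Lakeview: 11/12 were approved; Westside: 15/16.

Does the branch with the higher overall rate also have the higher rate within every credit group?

Yes

Subprime: Lakeview 26/134 = 19.4%, Westside 23/83 = 27.7% → Westside
Near-prime: Lakeview 29/74 = 39.2%, Westside 22/47 = 46.8% → Westside
Prime: Lakeview 11/12 = 91.7%, Westside 15/16 = 93.8% → Westside
Overall: Lakeview 66/220 = 30.0%, Westside 60/146 = 41.1% → Westside
Westside wins overall and in every credit group — no reversal.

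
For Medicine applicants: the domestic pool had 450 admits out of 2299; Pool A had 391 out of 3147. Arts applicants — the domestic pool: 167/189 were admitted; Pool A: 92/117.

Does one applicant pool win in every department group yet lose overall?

Medicine: the domestic pool 450/2299 = 19.6%, Pool A 391/3147 = 12.4% → the domestic pool
Arts: the domestic pool 167/189 = 88.4%, Pool A 92/117 = 78.6% → the domestic pool
Overall: the domestic pool 617/2488 = 24.8%, Pool A 483/3264 = 14.8% → the domestic pool
The domestic pool wins overall and in every department group — no reversal.

No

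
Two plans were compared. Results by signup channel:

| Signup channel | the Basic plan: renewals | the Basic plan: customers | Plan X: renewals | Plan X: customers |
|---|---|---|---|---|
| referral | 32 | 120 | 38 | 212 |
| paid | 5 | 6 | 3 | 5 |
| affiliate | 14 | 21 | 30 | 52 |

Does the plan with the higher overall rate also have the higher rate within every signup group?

Referral: the Basic plan 32/120 = 26.7%, Plan X 38/212 = 17.9% → the Basic plan
Paid: the Basic plan 5/6 = 83.3%, Plan X 3/5 = 60.0% → the Basic plan
Affiliate: the Basic plan 14/21 = 66.7%, Plan X 30/52 = 57.7% → the Basic plan
Overall: the Basic plan 51/147 = 34.7%, Plan X 71/269 = 26.4% → the Basic plan
The Basic plan wins overall and in every signup group — no reversal.

Yes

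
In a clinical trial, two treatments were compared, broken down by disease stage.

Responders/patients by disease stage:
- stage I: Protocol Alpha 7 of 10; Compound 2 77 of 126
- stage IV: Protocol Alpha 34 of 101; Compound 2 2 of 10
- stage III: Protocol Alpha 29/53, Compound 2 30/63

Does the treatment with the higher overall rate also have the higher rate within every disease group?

Stage I: Protocol Alpha 7/10 = 70.0%, Compound 2 77/126 = 61.1% → Protocol Alpha
Stage IV: Protocol Alpha 34/101 = 33.7%, Compound 2 2/10 = 20.0% → Protocol Alpha
Stage III: Protocol Alpha 29/53 = 54.7%, Compound 2 30/63 = 47.6% → Protocol Alpha
Overall: Protocol Alpha 70/164 = 42.7%, Compound 2 109/199 = 54.8% → Compound 2
Protocol Alpha wins each disease group but Compound 2 wins overall — the comparison reverses. Protocol Alpha's patients skew toward stage IV, which has a lower base rate.

No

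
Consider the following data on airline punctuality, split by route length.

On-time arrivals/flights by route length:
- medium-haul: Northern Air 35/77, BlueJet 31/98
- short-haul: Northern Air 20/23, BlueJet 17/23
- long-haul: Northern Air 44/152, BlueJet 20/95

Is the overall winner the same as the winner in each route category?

Medium-haul: Northern Air 35/77 = 45.5%, BlueJet 31/98 = 31.6% → Northern Air
Short-haul: Northern Air 20/23 = 87.0%, BlueJet 17/23 = 73.9% → Northern Air
Long-haul: Northern Air 44/152 = 28.9%, BlueJet 20/95 = 21.1% → Northern Air
Overall: Northern Air 99/252 = 39.3%, BlueJet 68/216 = 31.5% → Northern Air
Northern Air wins overall and in every route group — no reversal.

Yes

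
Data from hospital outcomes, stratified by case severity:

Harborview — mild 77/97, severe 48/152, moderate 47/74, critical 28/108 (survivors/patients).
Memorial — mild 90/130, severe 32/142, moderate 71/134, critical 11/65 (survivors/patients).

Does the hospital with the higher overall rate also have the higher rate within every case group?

Mild: Harborview 77/97 = 79.4%, Memorial 90/130 = 69.2% → Harborview
Severe: Harborview 48/152 = 31.6%, Memorial 32/142 = 22.5% → Harborview
Moderate: Harborview 47/74 = 63.5%, Memorial 71/134 = 53.0% → Harborview
Critical: Harborview 28/108 = 25.9%, Memorial 11/65 = 16.9% → Harborview
Overall: Harborview 200/431 = 46.4%, Memorial 204/471 = 43.3% → Harborview
Harborview wins overall and in every case group — no reversal.

Yes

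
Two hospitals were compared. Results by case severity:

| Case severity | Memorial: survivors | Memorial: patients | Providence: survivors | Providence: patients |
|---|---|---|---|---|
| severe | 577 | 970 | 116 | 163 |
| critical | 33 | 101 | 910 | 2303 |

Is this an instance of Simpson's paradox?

Severe: Memorial 577/970 = 59.5%, Providence 116/163 = 71.2% → Providence
Critical: Memorial 33/101 = 32.7%, Providence 910/2303 = 39.5% → Providence
Overall: Memorial 610/1071 = 57.0%, Providence 1026/2466 = 41.6% → Memorial
Providence wins each case group but Memorial wins overall — the comparison reverses. Providence's patients skew toward critical, which has a lower base rate.

Yes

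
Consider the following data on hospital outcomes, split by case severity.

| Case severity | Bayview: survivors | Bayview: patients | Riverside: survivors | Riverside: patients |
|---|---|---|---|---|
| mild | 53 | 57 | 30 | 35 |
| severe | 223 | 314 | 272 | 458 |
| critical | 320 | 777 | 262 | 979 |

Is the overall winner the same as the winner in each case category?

Mild: Bayview 53/57 = 93.0%, Riverside 30/35 = 85.7% → Bayview
Severe: Bayview 223/314 = 71.0%, Riverside 272/458 = 59.4% → Bayview
Critical: Bayview 320/777 = 41.2%, Riverside 262/979 = 26.8% → Bayview
Overall: Bayview 596/1148 = 51.9%, Riverside 564/1472 = 38.3% → Bayview
Bayview wins overall and in every case group — no reversal.

Yes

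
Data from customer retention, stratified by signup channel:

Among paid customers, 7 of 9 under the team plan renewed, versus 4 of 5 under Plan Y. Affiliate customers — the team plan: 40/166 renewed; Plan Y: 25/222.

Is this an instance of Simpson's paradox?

Paid: the team plan 7/9 = 77.8%, Plan Y 4/5 = 80.0% → Plan Y
Affiliate: the team plan 40/166 = 24.1%, Plan Y 25/222 = 11.3% → the team plan
Overall: the team plan 47/175 = 26.9%, Plan Y 29/227 = 12.8% → the team plan
Neither sweeps: the team plan wins 1 of 2 groups, Plan Y wins 1. The team plan wins overall but not every group — no Simpson reversal.

No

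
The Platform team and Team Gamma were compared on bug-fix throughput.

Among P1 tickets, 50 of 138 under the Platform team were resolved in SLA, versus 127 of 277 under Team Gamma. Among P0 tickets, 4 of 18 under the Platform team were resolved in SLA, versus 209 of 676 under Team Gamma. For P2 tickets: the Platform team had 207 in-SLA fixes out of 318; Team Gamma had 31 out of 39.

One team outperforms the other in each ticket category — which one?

P1: the Platform team 50/138 = 36.2%, Team Gamma 127/277 = 45.8% → Team Gamma
P0: the Platform team 4/18 = 22.2%, Team Gamma 209/676 = 30.9% → Team Gamma
P2: the Platform team 207/318 = 65.1%, Team Gamma 31/39 = 79.5% → Team Gamma
Team Gamma has the higher rate in all 3 groups.

Team Gamma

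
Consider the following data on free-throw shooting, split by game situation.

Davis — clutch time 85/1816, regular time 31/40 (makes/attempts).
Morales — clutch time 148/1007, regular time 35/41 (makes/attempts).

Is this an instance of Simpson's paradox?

Clutch time: Davis 85/1816 = 4.7%, Morales 148/1007 = 14.7% → Morales
Regular time: Davis 31/40 = 77.5%, Morales 35/41 = 85.4% → Morales
Overall: Davis 116/1856 = 6.2%, Morales 183/1048 = 17.5% → Morales
Morales wins overall and in every game group — no reversal.

No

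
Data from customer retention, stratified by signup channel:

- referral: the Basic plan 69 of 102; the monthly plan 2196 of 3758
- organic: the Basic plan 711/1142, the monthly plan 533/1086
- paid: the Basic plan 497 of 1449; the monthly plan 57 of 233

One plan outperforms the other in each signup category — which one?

Referral: the Basic plan 69/102 = 67.6%, the monthly plan 2196/3758 = 58.4% → the Basic plan
Organic: the Basic plan 711/1142 = 62.3%, the monthly plan 533/1086 = 49.1% → the Basic plan
Paid: the Basic plan 497/1449 = 34.3%, the monthly plan 57/233 = 24.5% → the Basic plan
The Basic plan has the higher rate in all 3 groups.

the Basic plan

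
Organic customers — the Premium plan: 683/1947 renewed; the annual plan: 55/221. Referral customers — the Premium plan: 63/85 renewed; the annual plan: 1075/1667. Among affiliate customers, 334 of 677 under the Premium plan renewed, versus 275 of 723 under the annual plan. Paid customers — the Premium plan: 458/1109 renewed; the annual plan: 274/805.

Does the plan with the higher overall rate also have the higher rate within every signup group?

No

Organic: the Premium plan 683/1947 = 35.1%, the annual plan 55/221 = 24.9% → the Premium plan
Referral: the Premium plan 63/85 = 74.1%, the annual plan 1075/1667 = 64.5% → the Premium plan
Affiliate: the Premium plan 334/677 = 49.3%, the annual plan 275/723 = 38.0% → the Premium plan
Paid: the Premium plan 458/1109 = 41.3%, the annual plan 274/805 = 34.0% → the Premium plan
Overall: the Premium plan 1538/3818 = 40.3%, the annual plan 1679/3416 = 49.2% → the annual plan
The Premium plan wins each signup group but the annual plan wins overall — the comparison reverses. The Premium plan's customers skew toward organic, which has a lower base rate.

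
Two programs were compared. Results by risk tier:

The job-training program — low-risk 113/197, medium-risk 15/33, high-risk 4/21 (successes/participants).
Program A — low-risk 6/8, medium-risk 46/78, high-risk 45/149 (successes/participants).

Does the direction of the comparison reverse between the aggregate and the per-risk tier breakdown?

Low-risk: the job-training program 113/197 = 57.4%, Program A 6/8 = 75.0% → Program A
Medium-risk: the job-training program 15/33 = 45.5%, Program A 46/78 = 59.0% → Program A
High-risk: the job-training program 4/21 = 19.0%, Program A 45/149 = 30.2% → Program A
Overall: the job-training program 132/251 = 52.6%, Program A 97/235 = 41.3% → the job-training program
Program A wins each risk group but the job-training program wins overall — the comparison reverses. Program A's participants skew toward high-risk, which has a lower base rate.

Yes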